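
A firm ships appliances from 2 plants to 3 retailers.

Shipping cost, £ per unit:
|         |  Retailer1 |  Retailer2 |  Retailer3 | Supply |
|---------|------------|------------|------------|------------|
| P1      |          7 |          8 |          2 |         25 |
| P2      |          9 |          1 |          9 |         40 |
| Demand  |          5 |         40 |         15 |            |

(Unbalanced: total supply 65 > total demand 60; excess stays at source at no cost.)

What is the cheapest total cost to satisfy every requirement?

105

One minimum-cost allocation:
  P1 to Retailer1: 5 × £7 = £35
  P1 to Retailer3: 15 × £2 = £30
  P2 to Retailer2: 40 × £1 = £40
Total = 35 + 30 + 40 = £105.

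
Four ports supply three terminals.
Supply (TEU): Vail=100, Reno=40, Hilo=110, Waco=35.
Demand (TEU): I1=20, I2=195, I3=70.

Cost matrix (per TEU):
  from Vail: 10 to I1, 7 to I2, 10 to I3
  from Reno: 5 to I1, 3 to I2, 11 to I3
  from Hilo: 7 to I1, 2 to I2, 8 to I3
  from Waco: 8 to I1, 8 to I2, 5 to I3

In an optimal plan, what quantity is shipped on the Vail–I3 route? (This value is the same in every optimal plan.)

35

Optimal shipments:
  Vail–I2: 65 × 7 = 455
  Vail–I3: 35 × 10 = 350
  Reno–I1: 20 × 5 = 100
  Reno–I2: 20 × 3 = 60
  Hilo–I2: 110 × 2 = 220
  Waco–I3: 35 × 5 = 175
Total cost = 1360.
So Vail→I3 carries 35 TEU.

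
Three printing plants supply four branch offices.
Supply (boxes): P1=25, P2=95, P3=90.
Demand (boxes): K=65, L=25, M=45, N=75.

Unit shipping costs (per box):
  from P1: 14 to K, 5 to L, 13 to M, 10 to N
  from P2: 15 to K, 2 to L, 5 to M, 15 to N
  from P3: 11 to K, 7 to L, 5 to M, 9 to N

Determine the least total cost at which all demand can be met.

1790

Optimal allocation:
  P1 to N: 25 boxes
  P2 to K: 25 boxes
  P2 to L: 25 boxes
  P2 to M: 45 boxes
  P3 to K: 40 boxes
  P3 to N: 50 boxes
Total cost = 1790.
(Supply check: P1 ships 25; P2 ships 95; P3 ships 90.)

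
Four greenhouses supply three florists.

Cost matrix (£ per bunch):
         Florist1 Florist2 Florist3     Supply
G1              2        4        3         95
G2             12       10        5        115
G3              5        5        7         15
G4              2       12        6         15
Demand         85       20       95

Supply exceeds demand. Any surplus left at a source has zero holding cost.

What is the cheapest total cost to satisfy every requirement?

One minimum-cost allocation:
  G1→Florist1: 70 × £2 = £140
  G1→Florist2: 5 × £4 = £20
  G1→Florist3: 20 × £3 = £60
  G2→Florist3: 75 × £5 = £375
  G3→Florist2: 15 × £5 = £75
  G4→Florist1: 15 × £2 = £30
Total = 140 + 20 + 60 + 375 + 75 + 30 = £700.

700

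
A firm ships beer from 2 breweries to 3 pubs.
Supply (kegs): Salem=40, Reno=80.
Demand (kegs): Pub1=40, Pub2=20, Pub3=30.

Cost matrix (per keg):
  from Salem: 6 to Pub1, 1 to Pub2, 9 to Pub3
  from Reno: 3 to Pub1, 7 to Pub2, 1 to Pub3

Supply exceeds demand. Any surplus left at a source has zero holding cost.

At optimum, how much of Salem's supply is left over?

20

Minimum-cost shipments:
  Salem–Pub2: 20 kegs
  Reno–Pub1: 40 kegs
  Reno–Pub3: 30 kegs
Total cost = 170.
Salem ships 20 of its 40, leaving 20.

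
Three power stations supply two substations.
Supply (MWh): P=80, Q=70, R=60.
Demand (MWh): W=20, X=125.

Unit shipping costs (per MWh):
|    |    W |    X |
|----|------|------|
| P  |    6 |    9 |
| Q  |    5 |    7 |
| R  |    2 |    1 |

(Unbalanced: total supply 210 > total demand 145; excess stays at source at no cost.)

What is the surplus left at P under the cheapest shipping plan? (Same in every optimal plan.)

An optimal plan:
  P->W: 15 × 6 = 90
  Q->W: 5 × 5 = 25
  Q->X: 65 × 7 = 455
  R->X: 60 × 1 = 60
Total cost = 630.
P ships 15 of its 80, leaving 65.

65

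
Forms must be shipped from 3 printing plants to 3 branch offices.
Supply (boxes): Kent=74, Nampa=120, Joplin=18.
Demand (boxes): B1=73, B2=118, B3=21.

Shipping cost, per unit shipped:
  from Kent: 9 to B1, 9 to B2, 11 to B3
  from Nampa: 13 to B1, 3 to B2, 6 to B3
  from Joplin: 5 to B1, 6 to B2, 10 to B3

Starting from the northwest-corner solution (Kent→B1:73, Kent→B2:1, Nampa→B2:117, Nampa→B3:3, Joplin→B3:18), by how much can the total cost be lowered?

55

Current plan cost = 73·9 + 1·9 + 117·3 + 3·6 + 18·10 = 1215.
Optimal plan:
  Kent–B1: 55 × 9 = 495
  Kent–B3: 19 × 11 = 209
  Nampa–B2: 118 × 3 = 354
  Nampa–B3: 2 × 6 = 12
  Joplin–B1: 18 × 5 = 90
Optimal cost = 1160.
Saving = 1215 − 1160 = 55.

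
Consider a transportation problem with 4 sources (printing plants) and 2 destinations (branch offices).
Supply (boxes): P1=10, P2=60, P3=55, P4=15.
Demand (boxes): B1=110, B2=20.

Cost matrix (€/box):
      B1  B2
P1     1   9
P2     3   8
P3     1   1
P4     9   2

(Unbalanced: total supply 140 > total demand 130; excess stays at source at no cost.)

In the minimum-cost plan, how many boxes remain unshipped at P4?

Minimum-cost shipments:
  P1→B1: 10 × €1 = €10
  P2→B1: 50 × €3 = €150
  P3→B1: 50 × €1 = €50
  P3→B2: 5 × €1 = €5
  P4→B2: 15 × €2 = €30
Total cost = €245.
P4 ships 15 of its 15, leaving 0.

0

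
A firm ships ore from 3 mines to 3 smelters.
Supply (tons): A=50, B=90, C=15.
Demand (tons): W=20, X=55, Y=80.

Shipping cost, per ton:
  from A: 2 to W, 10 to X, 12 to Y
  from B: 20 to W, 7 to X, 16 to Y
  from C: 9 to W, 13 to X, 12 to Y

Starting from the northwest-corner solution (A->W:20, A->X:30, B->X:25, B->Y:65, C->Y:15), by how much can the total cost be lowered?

210

Current plan cost = 20·2 + 30·10 + 25·7 + 65·16 + 15·12 = 1735.
Optimal plan:
  A->W: 20 × 2 = 40
  A->Y: 30 × 12 = 360
  B->X: 55 × 7 = 385
  B->Y: 35 × 16 = 560
  C->Y: 15 × 12 = 180
Optimal cost = 1525.
Saving = 1735 − 1525 = 210.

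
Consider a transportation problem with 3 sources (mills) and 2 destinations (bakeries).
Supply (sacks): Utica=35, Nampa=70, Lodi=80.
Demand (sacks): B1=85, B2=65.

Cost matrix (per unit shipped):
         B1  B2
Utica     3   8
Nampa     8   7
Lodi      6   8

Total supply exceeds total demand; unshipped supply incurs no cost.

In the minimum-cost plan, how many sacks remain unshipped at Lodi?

Minimum-cost shipments:
  Utica->B1: 35 × 3 = 105
  Nampa->B2: 65 × 7 = 455
  Lodi->B1: 50 × 6 = 300
Total cost = 860.
Lodi ships 50 of its 80, leaving 30.

30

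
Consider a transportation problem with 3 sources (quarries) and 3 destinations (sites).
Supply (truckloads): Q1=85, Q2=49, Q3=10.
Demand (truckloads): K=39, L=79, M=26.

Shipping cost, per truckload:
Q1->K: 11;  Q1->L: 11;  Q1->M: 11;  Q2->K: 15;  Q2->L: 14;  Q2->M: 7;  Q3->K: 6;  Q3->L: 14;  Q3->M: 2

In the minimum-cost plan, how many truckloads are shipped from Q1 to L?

Solving gives:
  Q1 to K: 29 truckloads
  Q1 to L: 56 truckloads
  Q2 to L: 23 truckloads
  Q2 to M: 26 truckloads
  Q3 to K: 10 truckloads
Total cost = 1499.
So Q1→L carries 56 truckloads.

56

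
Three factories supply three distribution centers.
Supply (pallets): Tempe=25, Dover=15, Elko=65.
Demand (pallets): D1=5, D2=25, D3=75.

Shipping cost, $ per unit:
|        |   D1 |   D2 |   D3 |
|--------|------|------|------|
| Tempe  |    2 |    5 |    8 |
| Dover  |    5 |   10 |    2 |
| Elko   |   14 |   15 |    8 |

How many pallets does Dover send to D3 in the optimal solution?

Solving gives:
  Tempe to D2: 25 × $5 = $125
  Dover to D1: 5 × $5 = $25
  Dover to D3: 10 × $2 = $20
  Elko to D3: 65 × $8 = $520
Total cost = $690.
So Dover→D3 carries 10 pallets.

10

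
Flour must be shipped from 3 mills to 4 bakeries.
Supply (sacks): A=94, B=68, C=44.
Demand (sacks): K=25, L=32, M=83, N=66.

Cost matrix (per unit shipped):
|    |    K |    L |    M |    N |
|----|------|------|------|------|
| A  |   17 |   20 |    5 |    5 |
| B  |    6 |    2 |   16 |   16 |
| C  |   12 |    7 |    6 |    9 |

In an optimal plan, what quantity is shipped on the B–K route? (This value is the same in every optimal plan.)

The minimum-cost plan:
  A->M: 28 × 5 = 140
  A->N: 66 × 5 = 330
  B->K: 25 × 6 = 150
  B->L: 32 × 2 = 64
  B->M: 11 × 16 = 176
  C->M: 44 × 6 = 264
Total cost = 1124.
So B→K carries 25 sacks.

25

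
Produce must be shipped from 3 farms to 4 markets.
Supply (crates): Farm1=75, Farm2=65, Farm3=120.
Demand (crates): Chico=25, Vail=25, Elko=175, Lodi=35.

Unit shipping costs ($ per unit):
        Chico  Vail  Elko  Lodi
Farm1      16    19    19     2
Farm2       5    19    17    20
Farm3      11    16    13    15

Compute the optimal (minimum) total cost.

One minimum-cost allocation:
  Farm1->Vail: 25 × $19 = $475
  Farm1->Elko: 15 × $19 = $285
  Farm1->Lodi: 35 × $2 = $70
  Farm2->Chico: 25 × $5 = $125
  Farm2->Elko: 40 × $17 = $680
  Farm3->Elko: 120 × $13 = $1560
Total = 475 + 285 + 70 + 125 + 680 + 1560 = $3195.

3195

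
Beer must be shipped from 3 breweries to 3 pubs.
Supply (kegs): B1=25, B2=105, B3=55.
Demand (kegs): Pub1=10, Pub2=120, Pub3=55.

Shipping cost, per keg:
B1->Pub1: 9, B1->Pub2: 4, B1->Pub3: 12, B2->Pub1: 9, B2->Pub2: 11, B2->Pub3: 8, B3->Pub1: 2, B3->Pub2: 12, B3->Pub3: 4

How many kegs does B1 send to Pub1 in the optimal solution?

0

Optimal shipments:
  B1–Pub2: 25 × 4 = 100
  B2–Pub2: 95 × 11 = 1045
  B2–Pub3: 10 × 8 = 80
  B3–Pub1: 10 × 2 = 20
  B3–Pub3: 45 × 4 = 180
Total cost = 1425.
The route B1→Pub1 is not used.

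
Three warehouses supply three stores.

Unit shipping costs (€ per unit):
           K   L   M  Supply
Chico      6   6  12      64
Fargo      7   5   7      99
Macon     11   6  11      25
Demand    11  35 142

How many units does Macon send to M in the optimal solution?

Optimal shipments:
  Chico→K: 11 × €6 = €66
  Chico→L: 35 × €6 = €210
  Chico→M: 18 × €12 = €216
  Fargo→M: 99 × €7 = €693
  Macon→M: 25 × €11 = €275
Total cost = €1460.
So Macon→M carries 25 units.

25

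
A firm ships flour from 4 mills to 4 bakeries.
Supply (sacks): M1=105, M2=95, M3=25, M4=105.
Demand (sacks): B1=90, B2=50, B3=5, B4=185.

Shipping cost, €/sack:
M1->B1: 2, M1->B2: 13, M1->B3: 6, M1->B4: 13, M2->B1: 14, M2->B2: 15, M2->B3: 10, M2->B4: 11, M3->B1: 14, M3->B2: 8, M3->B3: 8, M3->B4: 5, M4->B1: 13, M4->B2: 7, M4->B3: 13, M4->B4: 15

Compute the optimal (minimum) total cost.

One minimum-cost allocation:
  M1→B1: 90 × €2 = €180
  M1→B3: 5 × €6 = €30
  M1→B4: 10 × €13 = €130
  M2→B4: 95 × €11 = €1045
  M3→B4: 25 × €5 = €125
  M4→B2: 50 × €7 = €350
  M4→B4: 55 × €15 = €825
Total = 180 + 30 + 130 + 1045 + 125 + 350 + 825 = €2685.
(Supply check: M1 ships 105; M2 ships 95; M3 ships 25; M4 ships 105.)

2685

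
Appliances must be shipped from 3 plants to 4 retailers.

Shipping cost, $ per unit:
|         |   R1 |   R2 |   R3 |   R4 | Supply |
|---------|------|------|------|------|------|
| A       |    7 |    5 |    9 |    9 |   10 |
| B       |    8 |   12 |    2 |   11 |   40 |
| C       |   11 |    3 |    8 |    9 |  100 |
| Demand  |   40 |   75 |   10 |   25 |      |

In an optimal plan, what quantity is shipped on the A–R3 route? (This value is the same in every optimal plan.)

The minimum-cost plan:
  A–R1: 10 units
  B–R1: 30 units
  B–R3: 10 units
  C–R2: 75 units
  C–R4: 25 units
Total cost = $780.
The route A→R3 is not used.

0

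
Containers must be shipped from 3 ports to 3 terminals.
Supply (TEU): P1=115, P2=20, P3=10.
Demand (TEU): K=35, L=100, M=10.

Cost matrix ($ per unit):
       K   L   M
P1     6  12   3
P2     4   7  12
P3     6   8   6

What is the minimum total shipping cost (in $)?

One minimum-cost allocation:
  P1–K: 35 × $6 = $210
  P1–L: 70 × $12 = $840
  P1–M: 10 × $3 = $30
  P2–L: 20 × $7 = $140
  P3–L: 10 × $8 = $80
Total = 210 + 840 + 30 + 140 + 80 = $1300.

1300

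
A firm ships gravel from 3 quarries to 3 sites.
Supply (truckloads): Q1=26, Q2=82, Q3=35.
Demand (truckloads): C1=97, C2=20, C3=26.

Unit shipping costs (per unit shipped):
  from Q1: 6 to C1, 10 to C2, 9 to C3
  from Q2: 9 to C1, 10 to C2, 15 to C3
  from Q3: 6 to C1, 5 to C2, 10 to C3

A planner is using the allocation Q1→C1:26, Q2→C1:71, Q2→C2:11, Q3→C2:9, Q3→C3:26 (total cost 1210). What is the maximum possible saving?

Current plan cost = 26·6 + 71·9 + 11·10 + 9·5 + 26·10 = 1210.
Optimal plan:
  Q1–C3: 26 truckloads
  Q2–C1: 82 truckloads
  Q3–C1: 15 truckloads
  Q3–C2: 20 truckloads
Optimal cost = 1162.
Saving = 1210 − 1162 = 48.

48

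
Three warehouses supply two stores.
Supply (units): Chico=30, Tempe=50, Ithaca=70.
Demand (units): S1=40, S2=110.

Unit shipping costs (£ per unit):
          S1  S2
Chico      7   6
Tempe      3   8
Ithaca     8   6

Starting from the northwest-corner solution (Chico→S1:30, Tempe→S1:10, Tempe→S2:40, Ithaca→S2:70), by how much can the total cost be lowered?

180

Current plan cost = 30·7 + 10·3 + 40·8 + 70·6 = £980.
Optimal plan:
  Chico to S2: 30 × £6 = £180
  Tempe to S1: 40 × £3 = £120
  Tempe to S2: 10 × £8 = £80
  Ithaca to S2: 70 × £6 = £420
Optimal cost = £800.
Saving = 980 − 800 = £180.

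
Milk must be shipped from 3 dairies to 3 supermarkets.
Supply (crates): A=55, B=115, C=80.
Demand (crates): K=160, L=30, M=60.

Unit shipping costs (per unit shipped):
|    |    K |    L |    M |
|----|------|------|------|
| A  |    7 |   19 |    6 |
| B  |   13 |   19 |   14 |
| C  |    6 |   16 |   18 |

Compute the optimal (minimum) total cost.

2490

Optimal allocation:
  A->M: 55 × 6 = 330
  B->K: 80 × 13 = 1040
  B->L: 30 × 19 = 570
  B->M: 5 × 14 = 70
  C->K: 80 × 6 = 480
Total = 330 + 1040 + 570 + 70 + 480 = 2490.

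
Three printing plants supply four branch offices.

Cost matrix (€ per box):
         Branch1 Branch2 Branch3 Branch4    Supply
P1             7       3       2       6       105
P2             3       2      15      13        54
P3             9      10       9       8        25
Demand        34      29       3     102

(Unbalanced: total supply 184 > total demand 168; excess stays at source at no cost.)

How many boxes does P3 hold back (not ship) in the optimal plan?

16

An optimal plan:
  P1 to Branch2: 9 × €3 = €27
  P1 to Branch3: 3 × €2 = €6
  P1 to Branch4: 93 × €6 = €558
  P2 to Branch1: 34 × €3 = €102
  P2 to Branch2: 20 × €2 = €40
  P3 to Branch4: 9 × €8 = €72
Total cost = €805.
P3 ships 9 of its 25, leaving 16.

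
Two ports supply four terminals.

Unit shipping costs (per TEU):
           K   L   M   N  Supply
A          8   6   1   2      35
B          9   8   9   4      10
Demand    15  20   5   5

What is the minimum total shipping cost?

One minimum-cost allocation:
  A–K: 5 TEU
  A–L: 20 TEU
  A–M: 5 TEU
  A–N: 5 TEU
  B–K: 10 TEU
Total cost = 265.
(Supply check: A ships 35; B ships 10.)

265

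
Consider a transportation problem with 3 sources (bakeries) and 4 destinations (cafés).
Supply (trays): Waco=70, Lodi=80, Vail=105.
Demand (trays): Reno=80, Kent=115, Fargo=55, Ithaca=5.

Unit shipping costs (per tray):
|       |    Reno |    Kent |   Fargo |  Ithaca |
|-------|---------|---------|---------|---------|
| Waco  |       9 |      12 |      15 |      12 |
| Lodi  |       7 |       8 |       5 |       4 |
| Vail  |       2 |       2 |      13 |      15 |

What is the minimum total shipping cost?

1285

Optimal allocation:
  Waco→Reno: 70 trays
  Lodi→Reno: 10 trays
  Lodi→Kent: 10 trays
  Lodi→Fargo: 55 trays
  Lodi→Ithaca: 5 trays
  Vail→Kent: 105 trays
Total cost = 1285.
(Supply check: Waco ships 70; Lodi ships 80; Vail ships 105.)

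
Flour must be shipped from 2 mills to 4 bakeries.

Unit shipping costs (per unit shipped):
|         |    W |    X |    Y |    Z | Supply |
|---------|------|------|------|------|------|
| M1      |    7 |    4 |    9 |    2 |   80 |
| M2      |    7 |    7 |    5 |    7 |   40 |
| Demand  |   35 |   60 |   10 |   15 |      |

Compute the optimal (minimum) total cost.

Optimal allocation:
  M1 to W: 5 sacks
  M1 to X: 60 sacks
  M1 to Z: 15 sacks
  M2 to W: 30 sacks
  M2 to Y: 10 sacks
Total cost = 565.

565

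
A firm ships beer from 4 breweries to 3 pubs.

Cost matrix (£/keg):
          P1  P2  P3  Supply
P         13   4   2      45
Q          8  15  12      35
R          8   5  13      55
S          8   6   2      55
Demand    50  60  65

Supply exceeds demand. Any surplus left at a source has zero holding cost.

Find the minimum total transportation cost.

795

A cheapest plan:
  P->P2: 35 kegs
  P->P3: 10 kegs
  Q->P1: 20 kegs
  R->P1: 30 kegs
  R->P2: 25 kegs
  S->P3: 55 kegs
Total cost = £795.
(Supply check: P ships 45; Q ships 20; R ships 55; S ships 55.)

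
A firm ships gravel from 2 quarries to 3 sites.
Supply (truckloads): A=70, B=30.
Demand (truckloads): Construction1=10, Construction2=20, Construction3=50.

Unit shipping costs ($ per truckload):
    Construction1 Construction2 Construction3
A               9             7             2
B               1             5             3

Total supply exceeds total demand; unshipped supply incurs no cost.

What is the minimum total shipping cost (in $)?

A cheapest plan:
  A–Construction3: 50 × $2 = $100
  B–Construction1: 10 × $1 = $10
  B–Construction2: 20 × $5 = $100
Total = 100 + 10 + 100 = $210.

210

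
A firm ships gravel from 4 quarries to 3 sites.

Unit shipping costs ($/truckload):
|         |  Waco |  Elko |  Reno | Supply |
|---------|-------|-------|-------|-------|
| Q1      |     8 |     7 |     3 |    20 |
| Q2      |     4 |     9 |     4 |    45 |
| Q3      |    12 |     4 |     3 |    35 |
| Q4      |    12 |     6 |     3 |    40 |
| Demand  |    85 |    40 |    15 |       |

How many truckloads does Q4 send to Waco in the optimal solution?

20

Solving gives:
  Q1–Waco: 20 × $8 = $160
  Q2–Waco: 45 × $4 = $180
  Q3–Elko: 35 × $4 = $140
  Q4–Waco: 20 × $12 = $240
  Q4–Elko: 5 × $6 = $30
  Q4–Reno: 15 × $3 = $45
Total cost = $795.
So Q4→Waco carries 20 truckloads.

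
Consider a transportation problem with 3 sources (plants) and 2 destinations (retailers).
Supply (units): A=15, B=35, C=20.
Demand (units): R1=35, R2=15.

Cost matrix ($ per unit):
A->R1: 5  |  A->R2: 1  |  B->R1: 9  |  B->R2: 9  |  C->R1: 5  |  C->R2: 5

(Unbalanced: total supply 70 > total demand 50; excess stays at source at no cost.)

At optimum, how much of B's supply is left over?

20

An optimal plan:
  A->R2: 15 units
  B->R1: 15 units
  C->R1: 20 units
Total cost = $250.
B ships 15 of its 35, leaving 20.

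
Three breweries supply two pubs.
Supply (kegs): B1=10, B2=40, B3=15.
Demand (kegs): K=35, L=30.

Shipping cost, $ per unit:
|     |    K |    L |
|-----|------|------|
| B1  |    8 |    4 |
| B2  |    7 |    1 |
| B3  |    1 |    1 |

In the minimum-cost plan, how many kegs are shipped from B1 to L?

The minimum-cost plan:
  B1 to K: 10 × $8 = $80
  B2 to K: 10 × $7 = $70
  B2 to L: 30 × $1 = $30
  B3 to K: 15 × $1 = $15
Total cost = $195.
The route B1→L is not used.

0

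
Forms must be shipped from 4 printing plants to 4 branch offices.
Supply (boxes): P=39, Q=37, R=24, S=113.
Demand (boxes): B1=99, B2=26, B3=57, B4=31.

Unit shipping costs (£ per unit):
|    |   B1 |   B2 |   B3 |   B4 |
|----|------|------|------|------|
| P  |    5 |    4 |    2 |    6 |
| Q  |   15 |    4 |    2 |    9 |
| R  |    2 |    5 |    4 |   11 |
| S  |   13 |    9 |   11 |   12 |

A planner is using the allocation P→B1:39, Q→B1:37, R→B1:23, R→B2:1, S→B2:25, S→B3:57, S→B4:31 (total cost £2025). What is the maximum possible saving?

434

Current plan cost = 39·5 + 37·15 + 23·2 + 1·5 + 25·9 + 57·11 + 31·12 = £2025.
Optimal plan:
  P->B1: 19 × £5 = £95
  P->B3: 20 × £2 = £40
  Q->B3: 37 × £2 = £74
  R->B1: 24 × £2 = £48
  S->B1: 56 × £13 = £728
  S->B2: 26 × £9 = £234
  S->B4: 31 × £12 = £372
Optimal cost = £1591.
Saving = 2025 − 1591 = £434.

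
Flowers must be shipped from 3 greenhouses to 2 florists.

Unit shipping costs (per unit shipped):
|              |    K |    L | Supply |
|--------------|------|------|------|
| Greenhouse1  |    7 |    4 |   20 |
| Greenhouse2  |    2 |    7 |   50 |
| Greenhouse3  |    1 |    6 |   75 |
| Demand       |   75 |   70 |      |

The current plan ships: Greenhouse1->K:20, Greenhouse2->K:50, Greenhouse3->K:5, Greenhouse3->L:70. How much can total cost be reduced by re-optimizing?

160

Current plan cost = 20·7 + 50·2 + 5·1 + 70·6 = 665.
Optimal plan:
  Greenhouse1->L: 20 × 4 = 80
  Greenhouse2->K: 50 × 2 = 100
  Greenhouse3->K: 25 × 1 = 25
  Greenhouse3->L: 50 × 6 = 300
Optimal cost = 505.
Saving = 665 − 505 = 160.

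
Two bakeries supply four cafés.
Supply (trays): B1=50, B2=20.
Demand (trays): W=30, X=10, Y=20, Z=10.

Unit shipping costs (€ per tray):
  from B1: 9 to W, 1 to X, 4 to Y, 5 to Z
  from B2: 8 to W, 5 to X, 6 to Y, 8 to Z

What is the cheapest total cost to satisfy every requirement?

One minimum-cost allocation:
  B1->W: 10 trays
  B1->X: 10 trays
  B1->Y: 20 trays
  B1->Z: 10 trays
  B2->W: 20 trays
Total cost = €390.

390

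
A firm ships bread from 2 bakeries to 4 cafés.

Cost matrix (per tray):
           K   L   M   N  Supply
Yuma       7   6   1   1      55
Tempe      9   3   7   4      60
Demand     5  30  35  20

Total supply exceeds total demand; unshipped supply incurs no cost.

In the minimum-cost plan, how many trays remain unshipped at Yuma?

0

Minimum-cost shipments:
  Yuma to M: 35 × 1 = 35
  Yuma to N: 20 × 1 = 20
  Tempe to K: 5 × 9 = 45
  Tempe to L: 30 × 3 = 90
Total cost = 190.
Yuma ships 55 of its 55, leaving 0.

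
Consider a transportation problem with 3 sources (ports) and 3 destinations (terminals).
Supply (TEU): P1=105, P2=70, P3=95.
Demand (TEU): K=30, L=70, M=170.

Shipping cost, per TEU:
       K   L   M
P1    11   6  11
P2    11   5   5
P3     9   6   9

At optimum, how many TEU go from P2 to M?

Solving gives:
  P1→L: 70 TEU
  P1→M: 35 TEU
  P2→M: 70 TEU
  P3→K: 30 TEU
  P3→M: 65 TEU
Total cost = 2010.
So P2→M carries 70 TEU.

70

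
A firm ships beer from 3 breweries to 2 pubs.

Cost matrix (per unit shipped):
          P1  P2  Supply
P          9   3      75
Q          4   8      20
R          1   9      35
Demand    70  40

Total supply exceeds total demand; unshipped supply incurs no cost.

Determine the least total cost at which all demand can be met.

370

Optimal allocation:
  P to P1: 15 × 9 = 135
  P to P2: 40 × 3 = 120
  Q to P1: 20 × 4 = 80
  R to P1: 35 × 1 = 35
Total = 135 + 120 + 80 + 35 = 370.
(Supply check: P ships 55; Q ships 20; R ships 35.)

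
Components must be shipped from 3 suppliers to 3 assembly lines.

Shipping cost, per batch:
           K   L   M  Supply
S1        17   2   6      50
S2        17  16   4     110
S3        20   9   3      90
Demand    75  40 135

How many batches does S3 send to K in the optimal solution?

0

The minimum-cost plan:
  S1–K: 10 batches
  S1–L: 40 batches
  S2–K: 65 batches
  S2–M: 45 batches
  S3–M: 90 batches
Total cost = 1805.
The route S3→K is not used.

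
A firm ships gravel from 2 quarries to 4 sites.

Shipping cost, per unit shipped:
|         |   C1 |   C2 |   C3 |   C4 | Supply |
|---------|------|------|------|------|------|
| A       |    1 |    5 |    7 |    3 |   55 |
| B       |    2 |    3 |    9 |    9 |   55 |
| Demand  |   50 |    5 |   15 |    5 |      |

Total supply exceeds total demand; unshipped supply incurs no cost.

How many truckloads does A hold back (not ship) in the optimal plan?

Minimum-cost shipments:
  A→C1: 35 × 1 = 35
  A→C3: 15 × 7 = 105
  A→C4: 5 × 3 = 15
  B→C1: 15 × 2 = 30
  B→C2: 5 × 3 = 15
Total cost = 200.
A ships 55 of its 55, leaving 0.

0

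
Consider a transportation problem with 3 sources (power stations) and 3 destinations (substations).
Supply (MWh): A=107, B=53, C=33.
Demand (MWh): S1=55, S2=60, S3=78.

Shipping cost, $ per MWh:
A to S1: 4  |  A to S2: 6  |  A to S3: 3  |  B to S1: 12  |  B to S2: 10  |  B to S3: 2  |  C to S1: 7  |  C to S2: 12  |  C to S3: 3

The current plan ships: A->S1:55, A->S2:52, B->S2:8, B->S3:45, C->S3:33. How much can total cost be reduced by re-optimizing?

Current plan cost = 55·4 + 52·6 + 8·10 + 45·2 + 33·3 = $801.
Optimal plan:
  A->S1: 47 MWh
  A->S2: 60 MWh
  B->S3: 53 MWh
  C->S1: 8 MWh
  C->S3: 25 MWh
Optimal cost = $785.
Saving = 801 − 785 = $16.

16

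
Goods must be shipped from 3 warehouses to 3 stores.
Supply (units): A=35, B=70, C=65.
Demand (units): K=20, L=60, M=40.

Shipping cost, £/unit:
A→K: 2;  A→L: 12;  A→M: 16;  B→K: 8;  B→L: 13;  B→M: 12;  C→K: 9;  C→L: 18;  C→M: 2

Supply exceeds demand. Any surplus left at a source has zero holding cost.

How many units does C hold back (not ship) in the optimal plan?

25

An optimal plan:
  A–K: 20 × £2 = £40
  A–L: 15 × £12 = £180
  B–L: 45 × £13 = £585
  C–M: 40 × £2 = £80
Total cost = £885.
C ships 40 of its 65, leaving 25.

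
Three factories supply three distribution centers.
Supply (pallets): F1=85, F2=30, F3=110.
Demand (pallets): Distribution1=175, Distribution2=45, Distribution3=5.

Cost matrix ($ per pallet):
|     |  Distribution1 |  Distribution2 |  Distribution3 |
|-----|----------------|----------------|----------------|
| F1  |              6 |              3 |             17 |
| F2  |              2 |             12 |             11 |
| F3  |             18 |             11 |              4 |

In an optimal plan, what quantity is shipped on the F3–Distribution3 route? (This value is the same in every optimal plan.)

5

Optimal shipments:
  F1 to Distribution1: 85 × $6 = $510
  F2 to Distribution1: 30 × $2 = $60
  F3 to Distribution1: 60 × $18 = $1080
  F3 to Distribution2: 45 × $11 = $495
  F3 to Distribution3: 5 × $4 = $20
Total cost = $2165.
So F3→Distribution3 carries 5 pallets.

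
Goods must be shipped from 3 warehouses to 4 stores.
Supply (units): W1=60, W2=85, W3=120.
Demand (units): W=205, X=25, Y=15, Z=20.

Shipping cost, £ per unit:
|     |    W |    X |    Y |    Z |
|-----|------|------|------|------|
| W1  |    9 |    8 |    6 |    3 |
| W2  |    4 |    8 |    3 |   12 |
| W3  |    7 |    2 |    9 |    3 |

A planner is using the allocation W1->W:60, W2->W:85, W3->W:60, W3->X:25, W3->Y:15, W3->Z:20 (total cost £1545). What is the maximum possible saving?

Current plan cost = 60·9 + 85·4 + 60·7 + 25·2 + 15·9 + 20·3 = £1545.
Optimal plan:
  W1–W: 25 × £9 = £225
  W1–Y: 15 × £6 = £90
  W1–Z: 20 × £3 = £60
  W2–W: 85 × £4 = £340
  W3–W: 95 × £7 = £665
  W3–X: 25 × £2 = £50
Optimal cost = £1430.
Saving = 1545 − 1430 = £115.

115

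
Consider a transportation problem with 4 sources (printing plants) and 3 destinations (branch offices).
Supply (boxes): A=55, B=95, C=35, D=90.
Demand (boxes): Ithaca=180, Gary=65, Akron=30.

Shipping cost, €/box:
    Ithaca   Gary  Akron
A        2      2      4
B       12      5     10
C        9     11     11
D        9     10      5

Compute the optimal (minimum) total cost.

1800

One minimum-cost allocation:
  A to Ithaca: 55 boxes
  B to Ithaca: 30 boxes
  B to Gary: 65 boxes
  C to Ithaca: 35 boxes
  D to Ithaca: 60 boxes
  D to Akron: 30 boxes
Total cost = €1800.
(Supply check: A ships 55; B ships 95; C ships 35; D ships 90.)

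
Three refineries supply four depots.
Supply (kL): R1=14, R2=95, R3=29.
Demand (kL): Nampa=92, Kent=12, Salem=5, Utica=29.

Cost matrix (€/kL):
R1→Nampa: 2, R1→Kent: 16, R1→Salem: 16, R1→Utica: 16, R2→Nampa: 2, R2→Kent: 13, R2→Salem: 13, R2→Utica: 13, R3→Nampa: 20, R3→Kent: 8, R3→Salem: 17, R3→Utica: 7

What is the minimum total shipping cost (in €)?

608

Optimal allocation:
  R1→Nampa: 14 kL
  R2→Nampa: 78 kL
  R2→Kent: 12 kL
  R2→Salem: 5 kL
  R3→Utica: 29 kL
Total cost = €608.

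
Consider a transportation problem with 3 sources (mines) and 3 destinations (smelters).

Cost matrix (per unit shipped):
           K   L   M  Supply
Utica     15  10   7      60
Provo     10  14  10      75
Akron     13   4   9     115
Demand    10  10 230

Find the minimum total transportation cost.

One minimum-cost allocation:
  Utica->M: 60 × 7 = 420
  Provo->K: 10 × 10 = 100
  Provo->M: 65 × 10 = 650
  Akron->L: 10 × 4 = 40
  Akron->M: 105 × 9 = 945
Total = 420 + 100 + 650 + 40 + 945 = 2155.

2155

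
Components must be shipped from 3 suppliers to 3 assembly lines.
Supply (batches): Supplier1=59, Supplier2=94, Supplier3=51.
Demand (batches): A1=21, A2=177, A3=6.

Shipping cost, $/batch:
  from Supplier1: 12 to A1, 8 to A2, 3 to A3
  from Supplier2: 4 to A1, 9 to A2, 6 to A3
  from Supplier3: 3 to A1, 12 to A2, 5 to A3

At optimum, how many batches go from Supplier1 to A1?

0

Optimal shipments:
  Supplier1–A2: 59 × $8 = $472
  Supplier2–A2: 94 × $9 = $846
  Supplier3–A1: 21 × $3 = $63
  Supplier3–A2: 24 × $12 = $288
  Supplier3–A3: 6 × $5 = $30
Total cost = $1699.
The route Supplier1→A1 is not used.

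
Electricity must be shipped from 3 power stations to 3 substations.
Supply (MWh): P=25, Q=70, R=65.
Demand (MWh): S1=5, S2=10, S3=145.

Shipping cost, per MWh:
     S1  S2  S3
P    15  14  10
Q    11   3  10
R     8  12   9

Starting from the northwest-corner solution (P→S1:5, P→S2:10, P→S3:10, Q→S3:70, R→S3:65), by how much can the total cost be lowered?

Current plan cost = 5·15 + 10·14 + 10·10 + 70·10 + 65·9 = 1600.
Optimal plan:
  P→S3: 25 × 10 = 250
  Q→S2: 10 × 3 = 30
  Q→S3: 60 × 10 = 600
  R→S1: 5 × 8 = 40
  R→S3: 60 × 9 = 540
Optimal cost = 1460.
Saving = 1600 − 1460 = 140.

140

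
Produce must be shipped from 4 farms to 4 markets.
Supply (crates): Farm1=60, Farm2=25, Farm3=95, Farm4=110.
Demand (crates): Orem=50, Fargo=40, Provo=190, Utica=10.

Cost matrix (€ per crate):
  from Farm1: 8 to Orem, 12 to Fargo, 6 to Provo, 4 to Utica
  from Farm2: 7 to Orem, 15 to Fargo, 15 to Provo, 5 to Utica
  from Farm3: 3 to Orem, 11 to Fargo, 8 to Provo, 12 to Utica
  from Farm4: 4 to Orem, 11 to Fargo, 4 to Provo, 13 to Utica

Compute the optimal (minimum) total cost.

1660

An optimal shipping plan:
  Farm1–Provo: 60 crates
  Farm2–Orem: 15 crates
  Farm2–Utica: 10 crates
  Farm3–Orem: 35 crates
  Farm3–Fargo: 40 crates
  Farm3–Provo: 20 crates
  Farm4–Provo: 110 crates
Total cost = €1660.
(Supply check: Farm1 ships 60; Farm2 ships 25; Farm3 ships 95; Farm4 ships 110.)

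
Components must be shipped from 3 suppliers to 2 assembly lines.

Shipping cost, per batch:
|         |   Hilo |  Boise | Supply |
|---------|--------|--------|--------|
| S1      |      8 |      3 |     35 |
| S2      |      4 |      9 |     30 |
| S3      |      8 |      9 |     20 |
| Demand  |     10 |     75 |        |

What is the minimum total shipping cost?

One minimum-cost allocation:
  S1 to Boise: 35 × 3 = 105
  S2 to Hilo: 10 × 4 = 40
  S2 to Boise: 20 × 9 = 180
  S3 to Boise: 20 × 9 = 180
Total = 105 + 40 + 180 + 180 = 505.
(Supply check: S1 ships 35; S2 ships 30; S3 ships 20.)

505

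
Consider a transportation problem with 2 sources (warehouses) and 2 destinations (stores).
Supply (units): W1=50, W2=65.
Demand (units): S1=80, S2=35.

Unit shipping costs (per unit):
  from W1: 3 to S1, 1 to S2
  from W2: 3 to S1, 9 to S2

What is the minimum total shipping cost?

Optimal allocation:
  W1–S1: 15 × 3 = 45
  W1–S2: 35 × 1 = 35
  W2–S1: 65 × 3 = 195
Total = 45 + 35 + 195 = 275.
(Supply check: W1 ships 50; W2 ships 65.)

275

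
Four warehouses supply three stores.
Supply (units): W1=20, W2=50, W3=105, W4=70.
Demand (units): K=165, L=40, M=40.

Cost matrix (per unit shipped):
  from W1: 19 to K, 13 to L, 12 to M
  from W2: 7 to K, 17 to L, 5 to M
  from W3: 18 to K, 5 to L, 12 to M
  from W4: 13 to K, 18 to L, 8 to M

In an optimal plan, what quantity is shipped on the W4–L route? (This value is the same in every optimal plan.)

0

The minimum-cost plan:
  W1→M: 20 units
  W2→K: 50 units
  W3→K: 45 units
  W3→L: 40 units
  W3→M: 20 units
  W4→K: 70 units
Total cost = 2750.
The route W4→L is not used.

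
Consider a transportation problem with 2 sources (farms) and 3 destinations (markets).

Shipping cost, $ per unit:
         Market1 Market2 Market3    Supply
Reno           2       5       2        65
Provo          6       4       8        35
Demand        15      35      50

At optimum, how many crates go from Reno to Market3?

The minimum-cost plan:
  Reno–Market1: 15 × $2 = $30
  Reno–Market3: 50 × $2 = $100
  Provo–Market2: 35 × $4 = $140
Total cost = $270.
So Reno→Market3 carries 50 crates.

50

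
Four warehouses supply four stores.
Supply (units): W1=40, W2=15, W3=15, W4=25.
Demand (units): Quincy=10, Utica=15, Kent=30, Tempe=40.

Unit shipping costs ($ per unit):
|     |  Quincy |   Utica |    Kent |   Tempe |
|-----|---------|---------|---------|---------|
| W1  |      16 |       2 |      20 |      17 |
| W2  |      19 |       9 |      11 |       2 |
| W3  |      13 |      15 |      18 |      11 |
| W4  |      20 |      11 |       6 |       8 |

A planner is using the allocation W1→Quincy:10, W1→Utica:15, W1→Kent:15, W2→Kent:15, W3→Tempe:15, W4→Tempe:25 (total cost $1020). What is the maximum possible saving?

Current plan cost = 10·16 + 15·2 + 15·20 + 15·11 + 15·11 + 25·8 = $1020.
Optimal plan:
  W1–Quincy: 10 units
  W1–Utica: 15 units
  W1–Kent: 5 units
  W1–Tempe: 10 units
  W2–Tempe: 15 units
  W3–Tempe: 15 units
  W4–Kent: 25 units
Optimal cost = $805.
Saving = 1020 − 805 = $215.

215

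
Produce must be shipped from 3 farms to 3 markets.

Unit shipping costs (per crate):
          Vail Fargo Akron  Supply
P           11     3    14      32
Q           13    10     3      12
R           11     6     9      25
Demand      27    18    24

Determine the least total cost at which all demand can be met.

495

Optimal allocation:
  P–Vail: 14 × 11 = 154
  P–Fargo: 18 × 3 = 54
  Q–Akron: 12 × 3 = 36
  R–Vail: 13 × 11 = 143
  R–Akron: 12 × 9 = 108
Total = 154 + 54 + 36 + 143 + 108 = 495.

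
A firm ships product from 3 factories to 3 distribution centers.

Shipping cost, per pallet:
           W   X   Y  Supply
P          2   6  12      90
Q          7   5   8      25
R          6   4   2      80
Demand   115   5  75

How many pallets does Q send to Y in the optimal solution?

Optimal shipments:
  P->W: 90 pallets
  Q->W: 25 pallets
  R->X: 5 pallets
  R->Y: 75 pallets
Total cost = 525.
The route Q→Y is not used.

0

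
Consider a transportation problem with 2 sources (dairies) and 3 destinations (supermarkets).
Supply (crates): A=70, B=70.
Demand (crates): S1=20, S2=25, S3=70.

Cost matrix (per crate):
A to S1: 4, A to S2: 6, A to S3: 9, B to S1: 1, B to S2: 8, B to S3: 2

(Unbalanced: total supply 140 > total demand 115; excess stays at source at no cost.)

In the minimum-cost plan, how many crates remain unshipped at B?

0

An optimal plan:
  A–S1: 20 × 4 = 80
  A–S2: 25 × 6 = 150
  B–S3: 70 × 2 = 140
Total cost = 370.
B ships 70 of its 70, leaving 0.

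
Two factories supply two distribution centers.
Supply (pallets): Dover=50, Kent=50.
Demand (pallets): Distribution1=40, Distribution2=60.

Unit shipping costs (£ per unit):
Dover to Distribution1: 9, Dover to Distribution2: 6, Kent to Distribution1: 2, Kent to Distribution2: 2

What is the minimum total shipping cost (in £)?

400

One minimum-cost allocation:
  Dover→Distribution2: 50 pallets
  Kent→Distribution1: 40 pallets
  Kent→Distribution2: 10 pallets
Total cost = £400.
(Supply check: Dover ships 50; Kent ships 50.)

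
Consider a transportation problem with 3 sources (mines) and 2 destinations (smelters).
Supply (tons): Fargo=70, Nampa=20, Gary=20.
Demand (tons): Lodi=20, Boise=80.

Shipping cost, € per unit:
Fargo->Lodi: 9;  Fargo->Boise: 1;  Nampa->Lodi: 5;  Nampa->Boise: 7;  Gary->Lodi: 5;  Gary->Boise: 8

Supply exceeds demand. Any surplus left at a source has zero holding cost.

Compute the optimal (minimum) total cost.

One minimum-cost allocation:
  Fargo->Boise: 70 × €1 = €70
  Nampa->Boise: 10 × €7 = €70
  Gary->Lodi: 20 × €5 = €100
Total = 70 + 70 + 100 = €240.

240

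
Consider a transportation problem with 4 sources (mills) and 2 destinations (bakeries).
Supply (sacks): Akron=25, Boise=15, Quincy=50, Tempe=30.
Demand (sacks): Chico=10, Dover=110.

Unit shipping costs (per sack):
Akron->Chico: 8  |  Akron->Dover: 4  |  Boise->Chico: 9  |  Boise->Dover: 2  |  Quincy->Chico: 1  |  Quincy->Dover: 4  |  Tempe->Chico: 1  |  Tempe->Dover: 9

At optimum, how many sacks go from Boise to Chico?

Optimal shipments:
  Akron→Dover: 25 × 4 = 100
  Boise→Dover: 15 × 2 = 30
  Quincy→Dover: 50 × 4 = 200
  Tempe→Chico: 10 × 1 = 10
  Tempe→Dover: 20 × 9 = 180
Total cost = 520.
The route Boise→Chico is not used.

0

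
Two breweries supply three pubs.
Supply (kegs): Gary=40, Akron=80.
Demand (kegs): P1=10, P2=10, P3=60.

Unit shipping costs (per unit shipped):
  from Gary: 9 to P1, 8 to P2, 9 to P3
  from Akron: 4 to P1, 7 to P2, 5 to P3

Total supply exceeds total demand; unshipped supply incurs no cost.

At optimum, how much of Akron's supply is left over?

0

An optimal plan:
  Akron->P1: 10 × 4 = 40
  Akron->P2: 10 × 7 = 70
  Akron->P3: 60 × 5 = 300
Total cost = 410.
Akron ships 80 of its 80, leaving 0.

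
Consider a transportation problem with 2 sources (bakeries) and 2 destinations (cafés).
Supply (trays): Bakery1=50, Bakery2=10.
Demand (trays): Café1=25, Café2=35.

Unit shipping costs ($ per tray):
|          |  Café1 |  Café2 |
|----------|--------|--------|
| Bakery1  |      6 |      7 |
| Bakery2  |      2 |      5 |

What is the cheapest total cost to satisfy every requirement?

355

A cheapest plan:
  Bakery1 to Café1: 15 × $6 = $90
  Bakery1 to Café2: 35 × $7 = $245
  Bakery2 to Café1: 10 × $2 = $20
Total = 90 + 245 + 20 = $355.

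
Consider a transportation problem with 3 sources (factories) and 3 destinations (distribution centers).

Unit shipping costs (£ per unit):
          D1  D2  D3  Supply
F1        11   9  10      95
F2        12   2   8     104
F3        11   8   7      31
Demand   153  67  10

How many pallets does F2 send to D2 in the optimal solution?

Optimal shipments:
  F1→D1: 95 × £11 = £1045
  F2→D1: 27 × £12 = £324
  F2→D2: 67 × £2 = £134
  F2→D3: 10 × £8 = £80
  F3→D1: 31 × £11 = £341
Total cost = £1924.
So F2→D2 carries 67 pallets.

67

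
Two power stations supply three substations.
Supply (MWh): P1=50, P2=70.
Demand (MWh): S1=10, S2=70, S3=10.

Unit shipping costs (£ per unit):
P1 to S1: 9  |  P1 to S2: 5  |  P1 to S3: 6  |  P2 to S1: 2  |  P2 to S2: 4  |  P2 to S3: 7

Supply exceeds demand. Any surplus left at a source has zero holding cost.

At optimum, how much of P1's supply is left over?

30

An optimal plan:
  P1–S2: 10 × £5 = £50
  P1–S3: 10 × £6 = £60
  P2–S1: 10 × £2 = £20
  P2–S2: 60 × £4 = £240
Total cost = £370.
P1 ships 20 of its 50, leaving 30.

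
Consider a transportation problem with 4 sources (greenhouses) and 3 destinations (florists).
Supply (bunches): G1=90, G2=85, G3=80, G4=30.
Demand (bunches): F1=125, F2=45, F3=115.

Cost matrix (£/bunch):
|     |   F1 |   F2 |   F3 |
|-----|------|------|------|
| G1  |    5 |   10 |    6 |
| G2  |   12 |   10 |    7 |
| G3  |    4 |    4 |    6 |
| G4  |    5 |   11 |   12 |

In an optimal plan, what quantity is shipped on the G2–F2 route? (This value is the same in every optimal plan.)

Solving gives:
  G1->F1: 60 bunches
  G1->F3: 30 bunches
  G2->F3: 85 bunches
  G3->F1: 35 bunches
  G3->F2: 45 bunches
  G4->F1: 30 bunches
Total cost = £1545.
The route G2→F2 is not used.

0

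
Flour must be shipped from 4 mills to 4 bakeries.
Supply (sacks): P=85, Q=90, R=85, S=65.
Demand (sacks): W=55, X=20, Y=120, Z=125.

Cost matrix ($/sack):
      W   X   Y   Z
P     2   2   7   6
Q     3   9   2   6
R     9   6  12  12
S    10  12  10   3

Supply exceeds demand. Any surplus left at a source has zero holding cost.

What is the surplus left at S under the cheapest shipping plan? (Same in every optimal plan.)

An optimal plan:
  P->W: 55 × $2 = $110
  P->Z: 30 × $6 = $180
  Q->Y: 90 × $2 = $180
  R->X: 20 × $6 = $120
  R->Y: 30 × $12 = $360
  R->Z: 30 × $12 = $360
  S->Z: 65 × $3 = $195
Total cost = $1505.
S ships 65 of its 65, leaving 0.

0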